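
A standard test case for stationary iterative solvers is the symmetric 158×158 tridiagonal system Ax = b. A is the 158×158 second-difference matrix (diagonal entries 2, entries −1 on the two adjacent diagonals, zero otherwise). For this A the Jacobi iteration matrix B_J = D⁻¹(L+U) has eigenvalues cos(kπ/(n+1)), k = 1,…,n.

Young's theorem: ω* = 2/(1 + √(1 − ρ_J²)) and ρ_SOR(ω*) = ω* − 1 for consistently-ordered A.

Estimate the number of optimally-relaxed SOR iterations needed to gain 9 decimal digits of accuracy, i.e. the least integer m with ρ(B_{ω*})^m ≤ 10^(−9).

m = 525

½·tridiag(1,0,1) at n=158: λ_k = cos(kπ/159); max |λ| at k=1 ⇒ ρ_J = cos(π/159) ≈ 0.9998048.
√(1−ρ_J²) simplifies to sin(π/159) = 0.0197572.
ω* = 2 / (1 + 0.0197572) = 2 / 1.0197572 ≈ 1.9612512.
and ρ(B_{ω*}) = 1.9612512 − 1 = 0.9612512.
9·ln10 = 20.7233; −ln(0.9612512) = 0.0395195; m = ⌈20.7233/0.0395195⌉ = ⌈524.382⌉ = 525.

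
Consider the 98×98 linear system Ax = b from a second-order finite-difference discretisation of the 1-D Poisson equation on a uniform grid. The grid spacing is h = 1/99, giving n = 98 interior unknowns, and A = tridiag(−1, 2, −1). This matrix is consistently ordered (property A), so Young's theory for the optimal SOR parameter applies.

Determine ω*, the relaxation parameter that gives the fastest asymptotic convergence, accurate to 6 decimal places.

ω* = 1.938496

n=98: λ(B_J) = 1 − λ(A)/2 = cos(kπ/99); k=1 gives ρ_J = 0.999497.
1 − cos²(π/99) = sin²(π/99) ⇒ √(1−ρ_J²) = sin(π/99) = 0.0317279.
[ω*] 2 ÷ (1 + 0.0317279) = 2 ÷ 1.0317279 = 1.938496.
and ρ(B_{ω*}) = 1.938496 − 1 = 0.938496.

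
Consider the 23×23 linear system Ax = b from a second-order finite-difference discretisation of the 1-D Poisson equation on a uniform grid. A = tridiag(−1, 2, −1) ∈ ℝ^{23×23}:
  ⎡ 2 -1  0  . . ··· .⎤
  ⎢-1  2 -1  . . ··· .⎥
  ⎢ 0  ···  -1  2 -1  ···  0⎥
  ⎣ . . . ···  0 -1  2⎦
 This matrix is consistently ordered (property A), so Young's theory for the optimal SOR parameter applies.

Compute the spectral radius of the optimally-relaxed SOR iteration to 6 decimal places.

ρ_SOR = 0.769088

spectrum of D⁻¹(L+U) = {cos(kπ/24) : 1≤k≤23}; ρ_J = cos(π/24) = 0.991445.
root = sin(π/24) = 0.1305262  (since 1−cos² = sin²).
Then 2/(1+√(1−ρ_J²)) = 2/(1+0.1305262); ω* = 2/1.1305262 = 1.769088.
At ω = 1.769088 every |λ(B_ω)| = ω−1, so ρ_SOR = 0.769088.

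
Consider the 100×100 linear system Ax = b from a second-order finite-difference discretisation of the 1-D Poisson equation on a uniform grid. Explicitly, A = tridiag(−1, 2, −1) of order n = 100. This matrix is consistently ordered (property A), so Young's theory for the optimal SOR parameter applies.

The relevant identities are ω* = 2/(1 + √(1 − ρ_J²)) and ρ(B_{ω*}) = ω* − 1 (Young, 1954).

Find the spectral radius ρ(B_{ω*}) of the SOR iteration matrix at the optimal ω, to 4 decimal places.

ρ_SOR = 0.9397

n=100: λ(B_J) = 1 − λ(A)/2 = cos(kπ/101); k=1 gives ρ_J = 0.9995.
√(1−ρ_J²) simplifies to sin(π/101) = 0.03110.
ω* = 2/(1+0.03110) = 1.9397
At ω = 1.9397 every |λ(B_ω)| = ω−1, so ρ_SOR = 0.9397.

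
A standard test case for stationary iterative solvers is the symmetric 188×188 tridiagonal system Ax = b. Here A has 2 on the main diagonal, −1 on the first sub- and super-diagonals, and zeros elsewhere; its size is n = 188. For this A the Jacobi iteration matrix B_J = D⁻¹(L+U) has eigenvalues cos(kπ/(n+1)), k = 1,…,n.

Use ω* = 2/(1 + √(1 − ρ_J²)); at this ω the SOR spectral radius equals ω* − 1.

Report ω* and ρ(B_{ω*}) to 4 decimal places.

ω* = 1.9673, ρ_SOR = 0.9673

[ρ_J] n=188: ρ(B_J) = cos(π/(n+1)) = cos(π/189) = 0.9999.
√(1−ρ_J²) = |sin(π/189)| = 0.01662
ω* = 2/(1 + 0.01662) = 2/1.01662 = 1.9673.
ρ(B_{ω*}) = ω*−1 = 0.9673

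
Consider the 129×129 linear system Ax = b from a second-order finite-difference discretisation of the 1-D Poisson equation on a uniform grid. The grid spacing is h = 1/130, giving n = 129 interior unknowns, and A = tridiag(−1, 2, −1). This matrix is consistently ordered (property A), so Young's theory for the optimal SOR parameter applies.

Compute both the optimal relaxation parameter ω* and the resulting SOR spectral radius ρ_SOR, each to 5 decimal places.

ω* = 1.95281, ρ_SOR = 0.95281

[ρ_J] n=129: ρ(B_J) = cos(π/(n+1)) = cos(π/130) = 0.99971.
root = sin(π/130) = 0.024164  (since 1−cos² = sin²).
ω* = 2/(1 + 0.024164) = 2/1.024164 = 1.95281.
At ω = 1.95281 every |λ(B_ω)| = ω−1, so ρ_SOR = 0.95281.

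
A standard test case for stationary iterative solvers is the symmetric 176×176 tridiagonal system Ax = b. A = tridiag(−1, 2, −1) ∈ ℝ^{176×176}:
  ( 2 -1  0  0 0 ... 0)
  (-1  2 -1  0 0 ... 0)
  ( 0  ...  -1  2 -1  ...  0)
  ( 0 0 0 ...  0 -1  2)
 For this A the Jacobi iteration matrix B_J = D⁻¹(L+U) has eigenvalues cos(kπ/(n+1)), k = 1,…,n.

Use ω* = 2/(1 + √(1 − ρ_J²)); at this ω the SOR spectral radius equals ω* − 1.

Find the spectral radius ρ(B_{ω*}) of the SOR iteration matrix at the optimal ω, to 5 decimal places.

With n=176, ρ(Jacobi) = cos(π/177) = 0.99984.
√(1−ρ_J²) simplifies to sin(π/177) = 0.017748.
So ω* = 2/1.017748 = 1.96512 (Young).
[ρ_SOR] ω* − 1 = 0.96512.

ρ_SOR = 0.96512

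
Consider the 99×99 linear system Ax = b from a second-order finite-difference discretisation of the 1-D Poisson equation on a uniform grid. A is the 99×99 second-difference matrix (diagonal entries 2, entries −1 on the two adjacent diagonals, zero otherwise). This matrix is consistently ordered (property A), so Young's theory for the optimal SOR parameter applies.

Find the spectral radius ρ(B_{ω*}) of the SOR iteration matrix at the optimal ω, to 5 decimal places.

With n=99, ρ(Jacobi) = cos(π/100) = 0.99951.
√(1−ρ_J²) simplifies to sin(π/100) = 0.031411.
ω* = 2 / (1 + 0.031411) = 2 / 1.031411 ≈ 1.93909.
ρ(B_{ω*}) = ω*−1 = 0.93909

ρ_SOR = 0.93909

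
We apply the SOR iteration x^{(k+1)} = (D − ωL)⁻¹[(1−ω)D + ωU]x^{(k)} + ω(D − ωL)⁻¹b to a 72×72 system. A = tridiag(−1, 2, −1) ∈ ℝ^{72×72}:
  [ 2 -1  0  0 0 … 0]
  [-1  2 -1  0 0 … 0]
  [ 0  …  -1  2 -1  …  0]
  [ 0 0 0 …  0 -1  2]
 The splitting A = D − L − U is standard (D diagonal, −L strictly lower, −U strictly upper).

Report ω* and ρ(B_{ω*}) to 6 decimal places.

ω* = 1.917505, ρ_SOR = 0.917505

[ρ_J] n=72: ρ(B_J) = cos(π/(n+1)) = cos(π/73) = 0.999074.
√(1 − cos²(π/73)) = sin(π/73) ≈ 0.0430222.
ω* = 2/(1+0.0430222) = 1.917505
At ω = 1.917505 every |λ(B_ω)| = ω−1, so ρ_SOR = 0.917505.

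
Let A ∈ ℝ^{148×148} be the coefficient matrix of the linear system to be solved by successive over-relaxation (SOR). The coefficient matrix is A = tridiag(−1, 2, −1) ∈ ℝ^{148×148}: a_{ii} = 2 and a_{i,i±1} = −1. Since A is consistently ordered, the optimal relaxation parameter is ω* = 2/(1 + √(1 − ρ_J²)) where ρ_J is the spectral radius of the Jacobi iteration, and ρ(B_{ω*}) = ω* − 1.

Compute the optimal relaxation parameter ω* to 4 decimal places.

n=148: λ(B_J) = 1 − λ(A)/2 = cos(kπ/149); k=1 gives ρ_J = 0.9998.
√(1−ρ_J²) simplifies to sin(π/149) = 0.02108.
ω* = 2/(1 + 0.02108) = 2/1.02108 = 1.9587.
ρ_SOR = ω* − 1 ≈ 0.9587.

ω* = 1.9587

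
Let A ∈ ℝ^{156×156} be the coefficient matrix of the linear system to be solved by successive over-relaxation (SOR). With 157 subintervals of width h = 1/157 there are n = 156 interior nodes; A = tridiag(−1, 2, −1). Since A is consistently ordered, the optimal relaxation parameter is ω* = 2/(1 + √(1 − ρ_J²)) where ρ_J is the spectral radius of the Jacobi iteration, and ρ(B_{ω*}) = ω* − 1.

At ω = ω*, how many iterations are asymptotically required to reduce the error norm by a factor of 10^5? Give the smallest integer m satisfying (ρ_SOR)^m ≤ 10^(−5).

m = 288

With n=156, ρ(Jacobi) = cos(π/157) = 0.9997998.
√(1−ρ_J²) simplifies to sin(π/157) = 0.0200088.
ω* = 2/(1 + 0.0200088) = 2/1.0200088 = 1.9607674.
ρ(B_{ω*}) = ω*−1 = 0.9607674
For 5 digits: m = 5·ln10 / (−ln 0.9607674) = 11.5129/0.0400229 = 287.658; round up → m = 288.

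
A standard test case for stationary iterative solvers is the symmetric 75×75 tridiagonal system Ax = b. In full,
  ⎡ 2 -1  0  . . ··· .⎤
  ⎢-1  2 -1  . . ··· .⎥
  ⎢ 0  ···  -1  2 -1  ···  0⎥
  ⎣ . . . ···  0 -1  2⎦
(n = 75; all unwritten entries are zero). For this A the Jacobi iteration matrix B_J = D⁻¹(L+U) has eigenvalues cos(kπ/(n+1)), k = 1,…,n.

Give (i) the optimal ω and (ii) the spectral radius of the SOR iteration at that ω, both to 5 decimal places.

ω* = 1.92063, ρ_SOR = 0.92063

ρ_J = max_k |cos(kπ/76)| = cos(π/76) = 0.99915
√(1−ρ_J²) = |sin(π/76)| = 0.041325
ω* = 2/(1 + 0.041325) = 2/1.041325 = 1.92063.
and ρ(B_{ω*}) = 1.92063 − 1 = 0.92063.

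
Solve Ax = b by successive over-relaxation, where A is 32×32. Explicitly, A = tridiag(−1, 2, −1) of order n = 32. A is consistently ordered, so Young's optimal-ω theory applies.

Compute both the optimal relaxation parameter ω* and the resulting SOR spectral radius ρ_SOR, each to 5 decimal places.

B_J for the 32×32 system has eigenvalues cos(kπ/33); ρ_J = cos(π/33) = 0.99547.
1 − cos²(π/33) = sin²(π/33) ⇒ √(1−ρ_J²) = sin(π/33) = 0.095056.
ω* = 2/(1 + 0.095056) = 2/1.095056 = 1.82639.
and ρ(B_{ω*}) = 1.82639 − 1 = 0.82639.

ω* = 1.82639, ρ_SOR = 0.82639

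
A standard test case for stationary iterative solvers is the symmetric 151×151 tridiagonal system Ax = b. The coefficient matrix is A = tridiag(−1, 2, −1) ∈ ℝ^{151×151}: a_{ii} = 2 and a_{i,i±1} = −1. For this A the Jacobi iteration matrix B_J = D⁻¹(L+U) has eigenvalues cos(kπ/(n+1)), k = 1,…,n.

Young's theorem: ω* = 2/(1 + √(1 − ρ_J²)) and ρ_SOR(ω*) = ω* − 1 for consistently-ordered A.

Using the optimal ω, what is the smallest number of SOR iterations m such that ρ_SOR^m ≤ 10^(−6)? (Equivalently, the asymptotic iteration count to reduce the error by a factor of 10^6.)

m = 335

½·tridiag(1,0,1) at n=151: λ_k = cos(kπ/152); max |λ| at k=1 ⇒ ρ_J = cos(π/152) ≈ 0.9997864.
√(1 − cos²(π/152)) = sin(π/152) ≈ 0.0206669.
ω* = 2/(1+0.0206669) = 1.9595031
and ρ(B_{ω*}) = 1.9595031 − 1 = 0.9595031.
6·ln10 = 13.8155; −ln(0.9595031) = 0.0413397; m = ⌈13.8155/0.0413397⌉ = ⌈334.194⌉ = 335.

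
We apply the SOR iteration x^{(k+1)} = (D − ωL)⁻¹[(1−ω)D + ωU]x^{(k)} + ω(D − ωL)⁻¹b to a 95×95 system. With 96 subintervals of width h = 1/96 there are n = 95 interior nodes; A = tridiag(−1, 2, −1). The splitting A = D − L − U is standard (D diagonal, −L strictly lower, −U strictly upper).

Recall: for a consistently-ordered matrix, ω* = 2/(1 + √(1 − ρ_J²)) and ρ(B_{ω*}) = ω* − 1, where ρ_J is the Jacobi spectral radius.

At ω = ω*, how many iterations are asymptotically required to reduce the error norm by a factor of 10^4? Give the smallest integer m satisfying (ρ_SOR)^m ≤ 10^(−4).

m = 141

[ρ_J] n=95: ρ(B_J) = cos(π/(n+1)) = cos(π/96) = 0.9994646.
√(1−ρ_J²) = |sin(π/96)| = 0.0327191
Then 2/(1+√(1−ρ_J²)) = 2/(1+0.0327191); ω* = 2/1.0327191 = 1.9366350.
ρ_SOR = ω* − 1 ≈ 0.9366350.
ρ_SOR^m ≤ 10^(−4) ⇔ m ≥ 4·ln10/(−ln 0.9366350) = 9.21034/0.0654616 = 140.698; m = ⌈140.698⌉ = 141.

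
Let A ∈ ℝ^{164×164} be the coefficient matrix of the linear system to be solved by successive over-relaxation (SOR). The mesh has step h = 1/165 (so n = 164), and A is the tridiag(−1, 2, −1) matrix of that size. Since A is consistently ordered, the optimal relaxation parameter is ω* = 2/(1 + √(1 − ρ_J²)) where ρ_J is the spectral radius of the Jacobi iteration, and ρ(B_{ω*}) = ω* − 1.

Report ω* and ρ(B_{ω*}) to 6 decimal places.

[ρ_J] n=164: ρ(B_J) = cos(π/(n+1)) = cos(π/165) = 0.999819.
root = sin(π/165) = 0.0190388  (since 1−cos² = sin²).
[ω*] 2 ÷ (1 + 0.0190388) = 2 ÷ 1.0190388 = 1.962634.
Hence ρ(B_{ω*}) = 1.962634 − 1 = 0.962634.

ω* = 1.962634, ρ_SOR = 0.962634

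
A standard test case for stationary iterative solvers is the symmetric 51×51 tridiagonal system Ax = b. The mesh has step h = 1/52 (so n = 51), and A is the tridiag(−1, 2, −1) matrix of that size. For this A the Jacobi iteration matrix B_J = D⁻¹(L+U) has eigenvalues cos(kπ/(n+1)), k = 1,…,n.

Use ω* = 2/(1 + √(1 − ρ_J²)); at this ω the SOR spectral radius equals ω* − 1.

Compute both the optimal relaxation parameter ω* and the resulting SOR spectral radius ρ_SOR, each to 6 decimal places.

ω* = 1.886119, ρ_SOR = 0.886119

½·tridiag(1,0,1) at n=51: λ_k = cos(kπ/52); max |λ| at k=1 ⇒ ρ_J = cos(π/52) ≈ 0.998176.
root = sin(π/52) = 0.0603785  (since 1−cos² = sin²).
ω* = 2/(1+0.0603785) = 1.886119
ρ(B_{ω*}) = ω*−1 = 0.886119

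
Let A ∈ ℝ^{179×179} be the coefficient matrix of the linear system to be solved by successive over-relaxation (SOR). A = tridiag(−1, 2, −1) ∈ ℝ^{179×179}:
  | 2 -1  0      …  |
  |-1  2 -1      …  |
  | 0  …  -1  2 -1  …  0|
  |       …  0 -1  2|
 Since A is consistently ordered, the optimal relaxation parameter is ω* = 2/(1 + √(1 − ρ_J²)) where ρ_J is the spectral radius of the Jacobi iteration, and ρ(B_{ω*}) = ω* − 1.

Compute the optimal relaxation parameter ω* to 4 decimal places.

With n=179, ρ(Jacobi) = cos(π/180) = 0.9998.
√(1 − cos²(π/180)) = sin(π/180) ≈ 0.01745.
ω* = 2/(1 + 0.01745) = 2/1.01745 = 1.9657.
ρ_SOR = ω* − 1 ≈ 0.9657.

ω* = 1.9657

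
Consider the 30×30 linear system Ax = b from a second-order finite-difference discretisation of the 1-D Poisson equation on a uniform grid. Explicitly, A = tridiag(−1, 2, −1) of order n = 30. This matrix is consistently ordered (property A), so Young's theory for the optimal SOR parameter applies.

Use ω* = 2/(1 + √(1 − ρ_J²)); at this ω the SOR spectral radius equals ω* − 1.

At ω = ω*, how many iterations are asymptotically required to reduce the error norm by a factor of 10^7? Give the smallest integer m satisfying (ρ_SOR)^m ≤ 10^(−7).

m = 80

B_J for the 30×30 system has eigenvalues cos(kπ/31); ρ_J = cos(π/31) = 0.9948693.
1 − cos²(π/31) = sin²(π/31) ⇒ √(1−ρ_J²) = sin(π/31) = 0.1011683.
[ω*] 2 ÷ (1 + 0.1011683) = 2 ÷ 1.1011683 = 1.8162528.
Hence ρ(B_{ω*}) = 1.8162528 − 1 = 0.8162528.
ρ_SOR^m ≤ 10^(−7) ⇔ m ≥ 7·ln10/(−ln 0.8162528) = 16.1181/0.203031 = 79.387; m = ⌈79.387⌉ = 80.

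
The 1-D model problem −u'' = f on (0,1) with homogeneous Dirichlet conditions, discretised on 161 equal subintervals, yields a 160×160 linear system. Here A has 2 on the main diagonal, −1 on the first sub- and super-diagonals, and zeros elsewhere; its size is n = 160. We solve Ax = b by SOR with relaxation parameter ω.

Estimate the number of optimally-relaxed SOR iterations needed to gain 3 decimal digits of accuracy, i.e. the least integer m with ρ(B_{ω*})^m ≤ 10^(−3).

ρ_J = max_k |cos(kπ/161)| = cos(π/161) = 0.9998096
√(1−ρ_J²) = |sin(π/161)| = 0.0195118
So ω* = 2/1.0195118 = 1.9617232 (Young).
and ρ(B_{ω*}) = 1.9617232 − 1 = 0.9617232.
3·ln10 = 6.90776; −ln(0.9617232) = 0.0390286; m = ⌈6.90776/0.0390286⌉ = ⌈176.992⌉ = 177.

m = 177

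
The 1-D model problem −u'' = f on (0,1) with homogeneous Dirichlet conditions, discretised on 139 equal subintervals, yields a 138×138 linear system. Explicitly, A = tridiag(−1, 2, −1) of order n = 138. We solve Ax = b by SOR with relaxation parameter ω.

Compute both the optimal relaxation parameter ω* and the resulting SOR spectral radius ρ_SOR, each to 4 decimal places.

ω* = 1.9558, ρ_SOR = 0.9558

n=138: λ(B_J) = 1 − λ(A)/2 = cos(kπ/139); k=1 gives ρ_J = 0.9997.
√(1−ρ_J²) simplifies to sin(π/139) = 0.02260.
So ω* = 2/1.02260 = 1.9558 (Young).
ρ_SOR = ω* − 1 ≈ 0.9558.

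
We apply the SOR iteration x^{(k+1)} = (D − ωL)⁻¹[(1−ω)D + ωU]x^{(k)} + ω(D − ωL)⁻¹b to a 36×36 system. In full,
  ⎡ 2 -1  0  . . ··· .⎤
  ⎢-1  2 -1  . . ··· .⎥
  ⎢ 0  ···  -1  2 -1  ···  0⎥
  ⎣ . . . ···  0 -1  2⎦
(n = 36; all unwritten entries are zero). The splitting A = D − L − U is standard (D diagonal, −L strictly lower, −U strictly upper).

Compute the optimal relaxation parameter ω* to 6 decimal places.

ω* = 1.843648

spectrum of D⁻¹(L+U) = {cos(kπ/37) : 1≤k≤36}; ρ_J = cos(π/37) = 0.996397.
root = sin(π/37) = 0.0848059  (since 1−cos² = sin²).
ω* = 2 / (1 + 0.0848059) = 2 / 1.0848059 ≈ 1.843648.
and ρ(B_{ω*}) = 1.843648 − 1 = 0.843648.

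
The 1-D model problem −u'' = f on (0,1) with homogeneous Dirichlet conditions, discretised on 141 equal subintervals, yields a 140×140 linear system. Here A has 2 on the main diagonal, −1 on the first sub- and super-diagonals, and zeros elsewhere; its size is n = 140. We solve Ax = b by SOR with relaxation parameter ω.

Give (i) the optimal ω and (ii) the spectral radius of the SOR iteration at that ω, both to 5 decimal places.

ω* = 1.95641, ρ_SOR = 0.95641

n=140: λ(B_J) = 1 − λ(A)/2 = cos(kπ/141); k=1 gives ρ_J = 0.99975.
√(1−ρ_J²) = |sin(π/141)| = 0.022279
ω* = 2/(1+0.022279) = 1.95641
[ρ_SOR] ω* − 1 = 0.95641.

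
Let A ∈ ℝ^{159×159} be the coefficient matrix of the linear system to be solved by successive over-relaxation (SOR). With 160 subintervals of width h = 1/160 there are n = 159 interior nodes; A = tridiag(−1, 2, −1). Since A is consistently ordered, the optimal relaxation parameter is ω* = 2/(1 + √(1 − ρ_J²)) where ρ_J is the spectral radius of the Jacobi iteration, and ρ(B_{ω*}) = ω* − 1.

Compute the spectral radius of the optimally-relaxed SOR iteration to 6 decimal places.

ρ_SOR = 0.961489

spectrum of D⁻¹(L+U) = {cos(kπ/160) : 1≤k≤159}; ρ_J = cos(π/160) = 0.999807.
1 − cos²(π/160) = sin²(π/160) ⇒ √(1−ρ_J²) = sin(π/160) = 0.0196337.
Young: ω* = 2/(1+√(1−ρ_J²)) = 2/(1+0.0196337) = 2/1.0196337 = 1.961489.
ρ_SOR = ω* − 1 = 1.961489 − 1 = 0.961489.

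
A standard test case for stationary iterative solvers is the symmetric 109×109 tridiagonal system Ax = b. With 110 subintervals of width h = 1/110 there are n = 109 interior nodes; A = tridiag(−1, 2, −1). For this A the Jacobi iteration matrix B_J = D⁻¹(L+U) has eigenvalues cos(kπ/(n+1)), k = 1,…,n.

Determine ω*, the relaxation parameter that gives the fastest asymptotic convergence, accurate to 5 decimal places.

ω* = 1.94447

n=109: λ(B_J) = 1 − λ(A)/2 = cos(kπ/110); k=1 gives ρ_J = 0.99959.
√(1 − cos²(π/110)) = sin(π/110) ≈ 0.028556.
So ω* = 2/1.028556 = 1.94447 (Young).
Hence ρ(B_{ω*}) = 1.94447 − 1 = 0.94447.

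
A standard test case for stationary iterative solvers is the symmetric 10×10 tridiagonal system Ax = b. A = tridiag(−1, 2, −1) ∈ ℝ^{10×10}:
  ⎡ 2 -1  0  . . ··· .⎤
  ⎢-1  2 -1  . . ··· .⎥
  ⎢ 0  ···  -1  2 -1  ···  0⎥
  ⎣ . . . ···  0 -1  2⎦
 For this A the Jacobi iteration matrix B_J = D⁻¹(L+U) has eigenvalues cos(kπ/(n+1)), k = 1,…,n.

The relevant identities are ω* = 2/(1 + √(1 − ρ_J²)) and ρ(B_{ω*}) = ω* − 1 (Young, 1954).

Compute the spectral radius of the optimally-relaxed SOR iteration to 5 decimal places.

spectrum of D⁻¹(L+U) = {cos(kπ/11) : 1≤k≤10}; ρ_J = cos(π/11) = 0.95949.
root = sin(π/11) = 0.281733  (since 1−cos² = sin²).
So ω* = 2/1.281733 = 1.56039 (Young).
Hence ρ(B_{ω*}) = 1.56039 − 1 = 0.56039.

ρ_SOR = 0.56039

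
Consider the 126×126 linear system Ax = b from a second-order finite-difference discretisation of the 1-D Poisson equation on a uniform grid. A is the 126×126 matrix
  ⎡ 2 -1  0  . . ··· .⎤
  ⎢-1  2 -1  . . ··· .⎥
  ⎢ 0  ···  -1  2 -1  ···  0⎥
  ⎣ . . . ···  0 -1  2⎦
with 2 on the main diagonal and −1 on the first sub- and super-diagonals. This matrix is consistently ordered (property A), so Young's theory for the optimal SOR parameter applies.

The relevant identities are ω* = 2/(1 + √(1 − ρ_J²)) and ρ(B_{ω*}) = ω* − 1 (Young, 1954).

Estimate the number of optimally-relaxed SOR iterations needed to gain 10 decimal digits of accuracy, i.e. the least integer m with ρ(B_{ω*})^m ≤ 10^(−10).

B_J for the 126×126 system has eigenvalues cos(kπ/127); ρ_J = cos(π/127) = 0.9996941.
1 − cos²(π/127) = sin²(π/127) ⇒ √(1−ρ_J²) = sin(π/127) = 0.0247344.
So ω* = 2/1.0247344 = 1.9517252 (Young).
ρ(B_{ω*}) = ω*−1 = 0.9517252
(0.9517252)^m ≤ 10^{−10}  ⇒  m·ln(0.9517252) ≤ −10·ln10  ⇒  m ≥ 465.368  ⇒  m = 466

m = 466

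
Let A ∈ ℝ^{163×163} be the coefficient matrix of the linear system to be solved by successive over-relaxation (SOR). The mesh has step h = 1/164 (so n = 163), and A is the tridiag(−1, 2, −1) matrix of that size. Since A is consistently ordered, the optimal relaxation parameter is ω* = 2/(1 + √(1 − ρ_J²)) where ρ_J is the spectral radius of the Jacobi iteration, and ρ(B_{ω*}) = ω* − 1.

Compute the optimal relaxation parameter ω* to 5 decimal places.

ω* = 1.96241

With n=163, ρ(Jacobi) = cos(π/164) = 0.99982.
√(1 − cos²(π/164)) = sin(π/164) ≈ 0.019155.
ω* = 2/(1+0.019155) = 1.96241
ρ_SOR = ω* − 1 ≈ 0.96241.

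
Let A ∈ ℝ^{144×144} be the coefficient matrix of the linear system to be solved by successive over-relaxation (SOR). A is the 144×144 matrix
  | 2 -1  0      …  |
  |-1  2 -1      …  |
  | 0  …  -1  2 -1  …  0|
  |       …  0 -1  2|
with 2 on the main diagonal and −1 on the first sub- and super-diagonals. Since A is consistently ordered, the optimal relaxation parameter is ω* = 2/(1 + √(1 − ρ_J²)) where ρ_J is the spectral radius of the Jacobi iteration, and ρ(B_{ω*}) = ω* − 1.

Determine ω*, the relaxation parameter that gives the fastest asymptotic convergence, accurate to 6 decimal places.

ρ_J = max_k |cos(kπ/145)| = cos(π/145) = 0.999765
√(1−ρ_J²) = |sin(π/145)| = 0.0216645
Young: ω* = 2/(1+√(1−ρ_J²)) = 2/(1+0.0216645) = 2/1.0216645 = 1.957590.
ρ_SOR = ω* − 1 ≈ 0.957590.

ω* = 1.957590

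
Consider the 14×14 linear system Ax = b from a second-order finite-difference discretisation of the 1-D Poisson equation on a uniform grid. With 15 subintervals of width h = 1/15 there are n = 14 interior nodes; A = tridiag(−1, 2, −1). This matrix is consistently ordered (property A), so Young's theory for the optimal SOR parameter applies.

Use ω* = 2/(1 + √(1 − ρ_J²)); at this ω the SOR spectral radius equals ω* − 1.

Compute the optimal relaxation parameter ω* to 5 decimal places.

n=14: λ(B_J) = 1 − λ(A)/2 = cos(kπ/15); k=1 gives ρ_J = 0.97815.
√(1 − cos²(π/15)) = sin(π/15) ≈ 0.207912.
So ω* = 2/1.207912 = 1.65575 (Young).
and ρ(B_{ω*}) = 1.65575 − 1 = 0.65575.

ω* = 1.65575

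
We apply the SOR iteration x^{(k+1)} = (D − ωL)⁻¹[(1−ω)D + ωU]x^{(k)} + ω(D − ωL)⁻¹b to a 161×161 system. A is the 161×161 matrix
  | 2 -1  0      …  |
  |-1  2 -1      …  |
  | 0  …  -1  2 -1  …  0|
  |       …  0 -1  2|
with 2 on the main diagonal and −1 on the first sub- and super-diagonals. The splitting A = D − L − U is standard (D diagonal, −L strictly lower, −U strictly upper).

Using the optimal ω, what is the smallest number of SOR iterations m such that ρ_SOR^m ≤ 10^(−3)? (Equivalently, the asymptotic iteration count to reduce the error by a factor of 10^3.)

With n=161, ρ(Jacobi) = cos(π/162) = 0.9998120.
root = sin(π/162) = 0.0193913  (since 1−cos² = sin²).
Young: ω* = 2/(1+√(1−ρ_J²)) = 2/(1+0.0193913) = 2/1.0193913 = 1.9619551.
[ρ_SOR] ω* − 1 = 0.9619551.
Need (0.9619551)^m ≤ 10^(−3): m ≥ 3·ln10/|ln 0.9619551| = 6.90776/0.0387875 = 178.092 ⇒ m = 179.

m = 179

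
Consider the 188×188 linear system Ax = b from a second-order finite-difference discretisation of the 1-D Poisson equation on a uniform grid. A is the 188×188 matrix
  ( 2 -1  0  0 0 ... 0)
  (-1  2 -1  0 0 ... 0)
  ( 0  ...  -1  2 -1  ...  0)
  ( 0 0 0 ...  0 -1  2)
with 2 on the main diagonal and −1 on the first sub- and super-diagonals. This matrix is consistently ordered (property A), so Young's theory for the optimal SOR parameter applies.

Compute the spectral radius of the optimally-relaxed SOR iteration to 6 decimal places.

ρ_SOR = 0.967301

spectrum of D⁻¹(L+U) = {cos(kπ/189) : 1≤k≤188}; ρ_J = cos(π/189) = 0.999862.
√(1 − cos²(π/189)) = sin(π/189) ≈ 0.0166214.
ω* = 2/(1 + 0.0166214) = 2/1.0166214 = 1.967301.
ρ_SOR = ω* − 1 = 1.967301 − 1 = 0.967301.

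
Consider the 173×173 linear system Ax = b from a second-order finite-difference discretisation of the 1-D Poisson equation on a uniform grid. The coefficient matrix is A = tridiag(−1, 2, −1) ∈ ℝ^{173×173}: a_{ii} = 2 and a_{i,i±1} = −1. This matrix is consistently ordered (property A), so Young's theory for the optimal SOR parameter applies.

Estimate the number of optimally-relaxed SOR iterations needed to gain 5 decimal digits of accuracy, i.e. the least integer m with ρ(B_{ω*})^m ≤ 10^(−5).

B_J for the 173×173 system has eigenvalues cos(kπ/174); ρ_J = cos(π/174) = 0.9998370.
root = sin(π/174) = 0.0180541  (since 1−cos² = sin²).
ω* = 2/(1 + 0.0180541) = 2/1.0180541 = 1.9645321.
At ω = 1.9645321 every |λ(B_ω)| = ω−1, so ρ_SOR = 0.9645321.
m ≥ 5·ln10 / (−ln 0.9645321) = 318.809; smallest integer m = 319.

m = 319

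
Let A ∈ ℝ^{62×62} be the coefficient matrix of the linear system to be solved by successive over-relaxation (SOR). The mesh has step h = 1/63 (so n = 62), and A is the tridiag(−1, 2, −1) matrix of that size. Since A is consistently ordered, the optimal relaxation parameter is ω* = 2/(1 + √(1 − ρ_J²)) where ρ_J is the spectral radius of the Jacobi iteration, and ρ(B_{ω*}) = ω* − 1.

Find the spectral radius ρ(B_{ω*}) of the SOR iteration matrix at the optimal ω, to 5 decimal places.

ρ_SOR = 0.90504

½·tridiag(1,0,1) at n=62: λ_k = cos(kπ/63); max |λ| at k=1 ⇒ ρ_J = cos(π/63) ≈ 0.99876.
√(1 − cos²(π/63)) = sin(π/63) ≈ 0.049846.
[ω*] 2 ÷ (1 + 0.049846) = 2 ÷ 1.049846 = 1.90504.
At ω = 1.90504 every |λ(B_ω)| = ω−1, so ρ_SOR = 0.90504.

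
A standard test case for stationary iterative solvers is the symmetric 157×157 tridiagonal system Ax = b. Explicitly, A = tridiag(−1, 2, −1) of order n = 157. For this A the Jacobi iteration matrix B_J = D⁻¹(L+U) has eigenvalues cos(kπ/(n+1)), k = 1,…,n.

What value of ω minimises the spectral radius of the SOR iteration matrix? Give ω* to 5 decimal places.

½·tridiag(1,0,1) at n=157: λ_k = cos(kπ/158); max |λ| at k=1 ⇒ ρ_J = cos(π/158) ≈ 0.99980.
root = sin(π/158) = 0.019882  (since 1−cos² = sin²).
Then 2/(1+√(1−ρ_J²)) = 2/(1+0.019882); ω* = 2/1.019882 = 1.96101.
Hence ρ(B_{ω*}) = 1.96101 − 1 = 0.96101.

ω* = 1.96101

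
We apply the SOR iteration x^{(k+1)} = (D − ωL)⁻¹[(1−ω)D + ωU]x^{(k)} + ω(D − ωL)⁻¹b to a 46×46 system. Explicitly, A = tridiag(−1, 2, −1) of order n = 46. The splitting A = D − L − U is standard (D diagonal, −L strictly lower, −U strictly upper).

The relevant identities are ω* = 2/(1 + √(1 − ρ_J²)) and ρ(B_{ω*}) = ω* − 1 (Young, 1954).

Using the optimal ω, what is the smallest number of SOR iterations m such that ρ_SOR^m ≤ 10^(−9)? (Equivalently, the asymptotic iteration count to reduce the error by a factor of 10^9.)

[ρ_J] n=46: ρ(B_J) = cos(π/(n+1)) = cos(π/47) = 0.9977669.
√(1−ρ_J²) = |sin(π/47)| = 0.0667926
Young: ω* = 2/(1+√(1−ρ_J²)) = 2/(1+0.0667926) = 2/1.0667926 = 1.8747787.
ρ_SOR = ω* − 1 = 1.8747787 − 1 = 0.8747787.
(0.8747787)^m ≤ 10^{−9}  ⇒  m·ln(0.8747787) ≤ −9·ln10  ⇒  m ≥ 154.901  ⇒  m = 155

m = 155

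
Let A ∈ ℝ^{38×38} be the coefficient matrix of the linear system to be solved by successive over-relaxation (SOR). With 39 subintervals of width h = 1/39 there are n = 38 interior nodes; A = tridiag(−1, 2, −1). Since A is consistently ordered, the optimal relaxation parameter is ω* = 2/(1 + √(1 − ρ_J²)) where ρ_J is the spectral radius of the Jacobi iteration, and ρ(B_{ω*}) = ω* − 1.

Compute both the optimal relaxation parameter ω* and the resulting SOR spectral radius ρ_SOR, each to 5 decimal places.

B_J for the 38×38 system has eigenvalues cos(kπ/39); ρ_J = cos(π/39) = 0.99676.
1 − cos²(π/39) = sin²(π/39) ⇒ √(1−ρ_J²) = sin(π/39) = 0.080467.
Young: ω* = 2/(1+√(1−ρ_J²)) = 2/(1+0.080467) = 2/1.080467 = 1.85105.
ρ(B_{ω*}) = ω*−1 = 0.85105

ω* = 1.85105, ρ_SOR = 0.85105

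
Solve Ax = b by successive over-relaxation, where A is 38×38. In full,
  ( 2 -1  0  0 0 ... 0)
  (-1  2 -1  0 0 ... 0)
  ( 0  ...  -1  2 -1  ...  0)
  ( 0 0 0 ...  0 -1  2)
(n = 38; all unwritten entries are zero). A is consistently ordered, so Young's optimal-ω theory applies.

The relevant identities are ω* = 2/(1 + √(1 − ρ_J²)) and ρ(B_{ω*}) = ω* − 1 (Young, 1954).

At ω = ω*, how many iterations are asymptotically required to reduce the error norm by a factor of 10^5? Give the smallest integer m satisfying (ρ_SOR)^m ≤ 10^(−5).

½·tridiag(1,0,1) at n=38: λ_k = cos(kπ/39); max |λ| at k=1 ⇒ ρ_J = cos(π/39) ≈ 0.9967573.
√(1−ρ_J²) = |sin(π/39)| = 0.0804666
Then 2/(1+√(1−ρ_J²)) = 2/(1+0.0804666); ω* = 2/1.0804666 = 1.8510521.
ρ_SOR = ω* − 1 = 1.8510521 − 1 = 0.8510521.
(0.8510521)^m ≤ 10^{−5}  ⇒  m·ln(0.8510521) ≤ −5·ln10  ⇒  m ≥ 71.384  ⇒  m = 72

m = 72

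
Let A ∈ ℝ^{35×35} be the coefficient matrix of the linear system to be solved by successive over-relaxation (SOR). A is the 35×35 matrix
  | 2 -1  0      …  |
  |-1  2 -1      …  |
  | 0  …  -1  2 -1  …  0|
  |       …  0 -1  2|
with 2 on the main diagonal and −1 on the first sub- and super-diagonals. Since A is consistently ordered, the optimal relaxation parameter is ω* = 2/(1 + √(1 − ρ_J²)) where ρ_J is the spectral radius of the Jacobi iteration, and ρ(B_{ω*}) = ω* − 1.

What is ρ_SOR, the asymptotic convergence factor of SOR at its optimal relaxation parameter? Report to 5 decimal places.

ρ_SOR = 0.83966

With n=35, ρ(Jacobi) = cos(π/36) = 0.99619.
root = sin(π/36) = 0.087156  (since 1−cos² = sin²).
[ω*] 2 ÷ (1 + 0.087156) = 2 ÷ 1.087156 = 1.83966.
ρ_SOR = ω* − 1 = 1.83966 − 1 = 0.83966.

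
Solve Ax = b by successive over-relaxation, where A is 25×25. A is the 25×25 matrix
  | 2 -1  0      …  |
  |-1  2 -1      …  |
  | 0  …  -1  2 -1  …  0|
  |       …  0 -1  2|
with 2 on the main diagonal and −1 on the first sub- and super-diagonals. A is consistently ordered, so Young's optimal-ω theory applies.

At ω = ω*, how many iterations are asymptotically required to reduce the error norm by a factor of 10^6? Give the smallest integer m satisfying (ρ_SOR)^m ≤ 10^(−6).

With n=25, ρ(Jacobi) = cos(π/26) = 0.9927089.
root = sin(π/26) = 0.1205367  (since 1−cos² = sin²).
Young: ω* = 2/(1+√(1−ρ_J²)) = 2/(1+0.1205367) = 2/1.1205367 = 1.7848590.
ρ_SOR = ω* − 1 ≈ 0.7848590.
6·ln10 = 13.8155; −ln(0.7848590) = 0.242251; m = ⌈13.8155/0.242251⌉ = ⌈57.030⌉ = 58.

m = 58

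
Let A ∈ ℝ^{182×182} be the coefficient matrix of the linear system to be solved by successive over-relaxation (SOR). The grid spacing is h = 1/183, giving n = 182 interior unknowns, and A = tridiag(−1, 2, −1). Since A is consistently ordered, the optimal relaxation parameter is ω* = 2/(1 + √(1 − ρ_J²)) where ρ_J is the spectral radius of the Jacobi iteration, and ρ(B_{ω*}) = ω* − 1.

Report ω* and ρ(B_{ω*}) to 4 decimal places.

ω* = 1.9662, ρ_SOR = 0.9662

With n=182, ρ(Jacobi) = cos(π/183) = 0.9999.
√(1 − cos²(π/183)) = sin(π/183) ≈ 0.01717.
So ω* = 2/1.01717 = 1.9662 (Young).
and ρ(B_{ω*}) = 1.9662 − 1 = 0.9662.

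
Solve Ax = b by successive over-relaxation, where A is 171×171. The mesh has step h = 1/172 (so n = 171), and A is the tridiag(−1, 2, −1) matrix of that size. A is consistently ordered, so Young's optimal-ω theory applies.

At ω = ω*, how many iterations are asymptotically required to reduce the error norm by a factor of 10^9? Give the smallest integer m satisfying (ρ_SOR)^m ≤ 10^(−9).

ρ_J = max_k |cos(kπ/172)| = cos(π/172) = 0.9998332
√(1 − cos²(π/172)) = sin(π/172) ≈ 0.0182641.
Then 2/(1+√(1−ρ_J²)) = 2/(1+0.0182641); ω* = 2/1.0182641 = 1.9641270.
[ρ_SOR] ω* − 1 = 0.9641270.
m ≥ 9·ln10 / (−ln 0.9641270) = 567.260; smallest integer m = 568.

m = 568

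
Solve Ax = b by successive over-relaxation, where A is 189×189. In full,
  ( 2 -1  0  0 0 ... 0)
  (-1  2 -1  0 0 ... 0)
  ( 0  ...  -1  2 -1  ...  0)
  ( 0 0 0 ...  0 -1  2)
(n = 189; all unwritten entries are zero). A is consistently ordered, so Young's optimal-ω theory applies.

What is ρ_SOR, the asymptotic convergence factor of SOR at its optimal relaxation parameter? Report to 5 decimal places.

ρ_SOR = 0.96747

ρ_J = max_k |cos(kπ/190)| = cos(π/190) = 0.99986
root = sin(π/190) = 0.016534  (since 1−cos² = sin²).
ω* = 2 / (1 + 0.016534) = 2 / 1.016534 ≈ 1.96747.
At ω = 1.96747 every |λ(B_ω)| = ω−1, so ρ_SOR = 0.96747.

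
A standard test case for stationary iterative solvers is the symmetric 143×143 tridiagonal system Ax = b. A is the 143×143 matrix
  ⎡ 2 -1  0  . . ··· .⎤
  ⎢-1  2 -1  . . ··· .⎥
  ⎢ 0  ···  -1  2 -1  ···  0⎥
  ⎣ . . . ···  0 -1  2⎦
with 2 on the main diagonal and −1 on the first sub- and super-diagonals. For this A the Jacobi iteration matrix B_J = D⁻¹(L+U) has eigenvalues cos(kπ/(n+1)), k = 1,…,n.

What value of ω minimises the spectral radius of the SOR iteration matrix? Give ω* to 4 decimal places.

B_J for the 143×143 system has eigenvalues cos(kπ/144); ρ_J = cos(π/144) = 0.9998.
root = sin(π/144) = 0.02181  (since 1−cos² = sin²).
ω* = 2/(1+0.02181) = 1.9573
and ρ(B_{ω*}) = 1.9573 − 1 = 0.9573.

ω* = 1.9573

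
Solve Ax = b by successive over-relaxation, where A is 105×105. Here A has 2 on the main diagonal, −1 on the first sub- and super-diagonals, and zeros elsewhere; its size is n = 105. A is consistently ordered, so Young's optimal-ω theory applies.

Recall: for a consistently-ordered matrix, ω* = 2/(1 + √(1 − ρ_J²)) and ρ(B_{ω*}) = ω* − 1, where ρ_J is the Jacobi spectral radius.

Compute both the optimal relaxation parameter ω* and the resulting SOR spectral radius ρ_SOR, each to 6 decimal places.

ω* = 1.942439, ρ_SOR = 0.942439

With n=105, ρ(Jacobi) = cos(π/106) = 0.999561.
√(1−ρ_J²) = |sin(π/106)| = 0.0296333
ω* = 2 / (1 + 0.0296333) = 2 / 1.0296333 ≈ 1.942439.
Hence ρ(B_{ω*}) = 1.942439 − 1 = 0.942439.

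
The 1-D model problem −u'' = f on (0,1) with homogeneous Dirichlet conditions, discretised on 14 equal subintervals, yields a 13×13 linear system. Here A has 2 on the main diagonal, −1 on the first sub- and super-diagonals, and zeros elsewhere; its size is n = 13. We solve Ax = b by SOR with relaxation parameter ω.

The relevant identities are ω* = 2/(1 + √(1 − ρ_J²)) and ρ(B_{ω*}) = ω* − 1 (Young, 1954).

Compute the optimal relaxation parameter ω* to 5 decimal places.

ω* = 1.63596

With n=13, ρ(Jacobi) = cos(π/14) = 0.97493.
√(1−ρ_J²) = |sin(π/14)| = 0.222521
Then 2/(1+√(1−ρ_J²)) = 2/(1+0.222521); ω* = 2/1.222521 = 1.63596.
ρ(B_{ω*}) = ω*−1 = 0.63596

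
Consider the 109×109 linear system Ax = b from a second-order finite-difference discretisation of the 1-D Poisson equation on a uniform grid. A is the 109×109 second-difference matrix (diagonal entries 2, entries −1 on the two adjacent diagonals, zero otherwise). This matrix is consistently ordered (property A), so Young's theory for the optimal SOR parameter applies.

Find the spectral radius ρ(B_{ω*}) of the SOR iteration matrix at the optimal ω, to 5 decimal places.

ρ_SOR = 0.94447

B_J for the 109×109 system has eigenvalues cos(kπ/110); ρ_J = cos(π/110) = 0.99959.
1 − cos²(π/110) = sin²(π/110) ⇒ √(1−ρ_J²) = sin(π/110) = 0.028556.
Young: ω* = 2/(1+√(1−ρ_J²)) = 2/(1+0.028556) = 2/1.028556 = 1.94447.
ρ_SOR = ω* − 1 ≈ 0.94447.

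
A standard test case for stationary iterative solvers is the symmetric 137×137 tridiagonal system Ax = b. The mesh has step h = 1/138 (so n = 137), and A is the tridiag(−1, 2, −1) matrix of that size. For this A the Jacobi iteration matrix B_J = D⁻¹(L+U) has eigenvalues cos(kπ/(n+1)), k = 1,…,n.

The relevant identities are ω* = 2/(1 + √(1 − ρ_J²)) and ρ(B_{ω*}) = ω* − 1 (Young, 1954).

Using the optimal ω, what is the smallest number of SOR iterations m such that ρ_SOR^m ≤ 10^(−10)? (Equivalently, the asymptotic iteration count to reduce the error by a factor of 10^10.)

[ρ_J] n=137: ρ(B_J) = cos(π/(n+1)) = cos(π/138) = 0.9997409.
√(1 − cos²(π/138)) = sin(π/138) ≈ 0.0227632.
Then 2/(1+√(1−ρ_J²)) = 2/(1+0.0227632); ω* = 2/1.0227632 = 1.9554869.
Hence ρ(B_{ω*}) = 1.9554869 − 1 = 0.9554869.
m ≥ 10·ln10 / (−ln 0.9554869) = 505.684; smallest integer m = 506.

m = 506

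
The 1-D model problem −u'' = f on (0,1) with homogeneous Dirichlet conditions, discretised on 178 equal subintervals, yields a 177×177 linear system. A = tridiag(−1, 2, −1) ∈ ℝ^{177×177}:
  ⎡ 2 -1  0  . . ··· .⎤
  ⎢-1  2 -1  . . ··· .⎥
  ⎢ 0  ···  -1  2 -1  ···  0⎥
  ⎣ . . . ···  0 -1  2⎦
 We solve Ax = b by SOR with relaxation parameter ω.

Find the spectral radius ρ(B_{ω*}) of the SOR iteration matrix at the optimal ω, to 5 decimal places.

B_J for the 177×177 system has eigenvalues cos(kπ/178); ρ_J = cos(π/178) = 0.99984.
√(1−ρ_J²) simplifies to sin(π/178) = 0.017648.
ω* = 2 / (1 + 0.017648) = 2 / 1.017648 ≈ 1.96532.
ρ(B_{ω*}) = ω*−1 = 0.96532

ρ_SOR = 0.96532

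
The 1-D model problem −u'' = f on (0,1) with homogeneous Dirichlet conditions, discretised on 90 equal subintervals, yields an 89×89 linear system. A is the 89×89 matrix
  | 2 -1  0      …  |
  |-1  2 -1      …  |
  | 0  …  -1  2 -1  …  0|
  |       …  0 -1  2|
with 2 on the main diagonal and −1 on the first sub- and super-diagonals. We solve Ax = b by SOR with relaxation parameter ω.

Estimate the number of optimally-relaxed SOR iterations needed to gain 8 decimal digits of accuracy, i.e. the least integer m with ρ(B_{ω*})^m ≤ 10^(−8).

n=89: λ(B_J) = 1 − λ(A)/2 = cos(kπ/90); k=1 gives ρ_J = 0.9993908.
√(1−ρ_J²) = |sin(π/90)| = 0.0348995
ω* = 2/(1+0.0348995) = 1.9325548
ρ(B_{ω*}) = ω*−1 = 0.9325548
ρ_SOR^m ≤ 10^(−8) ⇔ m ≥ 8·ln10/(−ln 0.9325548) = 18.4207/0.0698274 = 263.803; m = ⌈263.803⌉ = 264.

m = 264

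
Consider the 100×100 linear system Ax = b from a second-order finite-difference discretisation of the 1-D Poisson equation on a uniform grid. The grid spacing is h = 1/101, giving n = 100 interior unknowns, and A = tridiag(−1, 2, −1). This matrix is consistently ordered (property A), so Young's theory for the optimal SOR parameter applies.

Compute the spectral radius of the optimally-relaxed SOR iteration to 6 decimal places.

With n=100, ρ(Jacobi) = cos(π/101) = 0.999516.
√(1 − cos²(π/101)) = sin(π/101) ≈ 0.0310999.
ω* = 2/(1+0.0310999) = 1.939676
and ρ(B_{ω*}) = 1.939676 − 1 = 0.939676.

ρ_SOR = 0.939676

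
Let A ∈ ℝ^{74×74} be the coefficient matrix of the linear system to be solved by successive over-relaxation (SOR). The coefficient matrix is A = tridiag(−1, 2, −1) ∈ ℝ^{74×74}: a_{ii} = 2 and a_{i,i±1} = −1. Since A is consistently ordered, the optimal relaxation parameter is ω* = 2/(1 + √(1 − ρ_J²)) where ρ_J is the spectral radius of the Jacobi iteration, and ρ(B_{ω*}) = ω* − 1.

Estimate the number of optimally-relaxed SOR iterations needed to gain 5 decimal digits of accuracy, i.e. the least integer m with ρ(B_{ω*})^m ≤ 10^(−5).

B_J for the 74×74 system has eigenvalues cos(kπ/75); ρ_J = cos(π/75) = 0.9991228.
√(1−ρ_J²) simplifies to sin(π/75) = 0.0418757.
ω* = 2/(1+0.0418757) = 1.9196148
ρ_SOR = ω* − 1 = 1.9196148 − 1 = 0.9196148.
(0.9196148)^m ≤ 10^{−5}  ⇒  m·ln(0.9196148) ≤ −5·ln10  ⇒  m ≥ 137.385  ⇒  m = 138

m = 138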